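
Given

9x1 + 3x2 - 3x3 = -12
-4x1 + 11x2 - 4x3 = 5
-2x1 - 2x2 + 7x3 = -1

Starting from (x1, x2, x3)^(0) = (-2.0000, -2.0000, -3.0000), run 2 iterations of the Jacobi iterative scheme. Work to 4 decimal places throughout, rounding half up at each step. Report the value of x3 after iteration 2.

-1.0087

Iteration 1:
  x1 = (-12 - (3)·-2.0000 - (-3)·-3.0000) / (9) = -1.6667
  x2 = (5 - (-4)·-2.0000 - (-4)·-3.0000) / (11) = -1.3636
  x3 = (-1 - (-2)·-2.0000 - (-2)·-2.0000) / (7) = -1.2857
Iteration 2:
  x1 = (-12 - (3)·-1.3636 - (-3)·-1.2857) / (9) = -1.3074
  x2 = (5 - (-4)·-1.6667 - (-4)·-1.2857) / (11) = -0.6191
  x3 = (-1 - (-2)·-1.6667 - (-2)·-1.3636) / (7) = -1.0087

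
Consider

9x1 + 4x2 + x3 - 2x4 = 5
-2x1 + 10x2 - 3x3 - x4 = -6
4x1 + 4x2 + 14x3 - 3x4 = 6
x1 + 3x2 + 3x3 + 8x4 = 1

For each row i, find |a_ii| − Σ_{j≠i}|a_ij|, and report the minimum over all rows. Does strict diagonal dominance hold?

row 1: |9| − (4+1+2) = 2
row 2: |10| − (2+3+1) = 4
row 3: |14| − (4+4+3) = 3
row 4: |8| − (1+3+3) = 1
minimum over rows = 1 → strictly diagonally dominant (convergence guaranteed)

1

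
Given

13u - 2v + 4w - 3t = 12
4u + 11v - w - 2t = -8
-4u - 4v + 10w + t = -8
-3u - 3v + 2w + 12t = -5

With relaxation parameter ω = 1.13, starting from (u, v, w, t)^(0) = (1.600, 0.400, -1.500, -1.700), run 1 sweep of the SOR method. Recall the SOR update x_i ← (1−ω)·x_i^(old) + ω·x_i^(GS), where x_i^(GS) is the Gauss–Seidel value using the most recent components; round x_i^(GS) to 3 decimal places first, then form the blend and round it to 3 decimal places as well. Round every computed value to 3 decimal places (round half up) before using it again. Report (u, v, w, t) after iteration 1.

(0.983, -1.781, -0.877, -0.310)

Iteration 1:
  u: GS value = (12 - (-2)·0.400 - (4)·-1.500 - (-3)·-1.700) / (13) = 1.054;  u ← (1−ω)·1.600 + ω·1.054 = 0.983
  v: GS value = (-8 - (4)·0.983 - (-1)·-1.500 - (-2)·-1.700) / (11) = -1.530;  v ← (1−ω)·0.400 + ω·-1.530 = -1.781
  w: GS value = (-8 - (-4)·0.983 - (-4)·-1.781 - (1)·-1.700) / (10) = -0.949;  w ← (1−ω)·-1.500 + ω·-0.949 = -0.877
  t: GS value = (-5 - (-3)·0.983 - (-3)·-1.781 - (2)·-0.877) / (12) = -0.470;  t ← (1−ω)·-1.700 + ω·-0.470 = -0.310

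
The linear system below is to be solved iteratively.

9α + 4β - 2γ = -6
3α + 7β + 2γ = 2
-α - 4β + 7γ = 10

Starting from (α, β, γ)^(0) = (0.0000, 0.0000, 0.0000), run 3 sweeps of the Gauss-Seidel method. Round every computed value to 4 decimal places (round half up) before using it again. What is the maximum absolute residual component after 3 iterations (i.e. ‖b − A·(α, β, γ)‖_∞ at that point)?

0.0571

Iteration 1:
  α = (-6 - (4)·0.0000 - (-2)·0.0000) / (9) = -0.6667
  β = (2 - (3)·-0.6667 - (2)·0.0000) / (7) = 0.5714
  γ = (10 - (-1)·-0.6667 - (-4)·0.5714) / (7) = 1.6598
Iteration 2:
  α = (-6 - (4)·0.5714 - (-2)·1.6598) / (9) = -0.5518
  β = (2 - (3)·-0.5518 - (2)·1.6598) / (7) = 0.0480
  γ = (10 - (-1)·-0.5518 - (-4)·0.0480) / (7) = 1.3772
Iteration 3:
  α = (-6 - (4)·0.0480 - (-2)·1.3772) / (9) = -0.3820
  β = (2 - (3)·-0.3820 - (2)·1.3772) / (7) = 0.0559
  γ = (10 - (-1)·-0.3820 - (-4)·0.0559) / (7) = 1.4059
Residual b − A·x = (0.0262, -0.0571, 0.0003); ∞-norm = 0.0571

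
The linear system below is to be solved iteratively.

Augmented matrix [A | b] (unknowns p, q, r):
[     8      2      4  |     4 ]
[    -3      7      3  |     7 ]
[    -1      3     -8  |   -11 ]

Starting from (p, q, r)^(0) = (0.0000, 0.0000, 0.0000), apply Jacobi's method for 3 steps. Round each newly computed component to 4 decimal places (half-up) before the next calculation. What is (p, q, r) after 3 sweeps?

(-0.5000, 0.0893, 1.6641)

Iteration 1:
  p = (4 - (2)·0.0000 - (4)·0.0000) / (8) = 0.5000
  q = (7 - (-3)·0.0000 - (3)·0.0000) / (7) = 1.0000
  r = (-11 - (-1)·0.0000 - (3)·0.0000) / (-8) = 1.3750
Iteration 2:
  p = (4 - (2)·1.0000 - (4)·1.3750) / (8) = -0.4375
  q = (7 - (-3)·0.5000 - (3)·1.3750) / (7) = 0.6250
  r = (-11 - (-1)·0.5000 - (3)·1.0000) / (-8) = 1.6875
Iteration 3:
  p = (4 - (2)·0.6250 - (4)·1.6875) / (8) = -0.5000
  q = (7 - (-3)·-0.4375 - (3)·1.6875) / (7) = 0.0893
  r = (-11 - (-1)·-0.4375 - (3)·0.6250) / (-8) = 1.6641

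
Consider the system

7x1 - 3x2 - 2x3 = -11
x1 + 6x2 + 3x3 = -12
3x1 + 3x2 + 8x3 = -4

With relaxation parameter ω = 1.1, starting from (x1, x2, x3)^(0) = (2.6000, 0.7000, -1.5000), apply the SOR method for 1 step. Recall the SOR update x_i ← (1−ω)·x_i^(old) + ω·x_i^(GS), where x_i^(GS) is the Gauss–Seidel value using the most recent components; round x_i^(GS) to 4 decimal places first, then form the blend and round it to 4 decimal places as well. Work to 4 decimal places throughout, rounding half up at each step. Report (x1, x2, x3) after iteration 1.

(-2.1300, -1.0545, 0.9136)

Iteration 1:
  x1: GS value = (-11 - (-3)·0.7000 - (-2)·-1.5000) / (7) = -1.7000;  x1 ← (1−ω)·2.6000 + ω·-1.7000 = -2.1300
  x2: GS value = (-12 - (1)·-2.1300 - (3)·-1.5000) / (6) = -0.8950;  x2 ← (1−ω)·0.7000 + ω·-0.8950 = -1.0545
  x3: GS value = (-4 - (3)·-2.1300 - (3)·-1.0545) / (8) = 0.6942;  x3 ← (1−ω)·-1.5000 + ω·0.6942 = 0.9136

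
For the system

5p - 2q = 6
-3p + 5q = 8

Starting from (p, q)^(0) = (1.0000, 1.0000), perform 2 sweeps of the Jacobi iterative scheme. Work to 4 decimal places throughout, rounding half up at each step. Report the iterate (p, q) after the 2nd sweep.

(2.0800, 2.5600)

Iteration 1:
  p = (6 - (-2)·1.0000) / (5) = 1.6000
  q = (8 - (-3)·1.0000) / (5) = 2.2000
Iteration 2:
  p = (6 - (-2)·2.2000) / (5) = 2.0800
  q = (8 - (-3)·1.6000) / (5) = 2.5600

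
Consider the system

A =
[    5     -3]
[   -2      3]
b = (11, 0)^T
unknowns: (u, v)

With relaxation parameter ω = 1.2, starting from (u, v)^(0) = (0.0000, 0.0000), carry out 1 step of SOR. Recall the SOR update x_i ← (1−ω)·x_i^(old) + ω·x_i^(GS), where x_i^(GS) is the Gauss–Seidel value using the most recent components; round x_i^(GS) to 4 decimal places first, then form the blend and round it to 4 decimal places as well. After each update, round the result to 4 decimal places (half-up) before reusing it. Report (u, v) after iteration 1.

Iteration 1:
  u: GS value = (11 - (-3)·0.0000) / (5) = 2.2000;  u ← (1−ω)·0.0000 + ω·2.2000 = 2.6400
  v: GS value = (0 - (-2)·2.6400) / (3) = 1.7600;  v ← (1−ω)·0.0000 + ω·1.7600 = 2.1120

(2.6400, 2.1120)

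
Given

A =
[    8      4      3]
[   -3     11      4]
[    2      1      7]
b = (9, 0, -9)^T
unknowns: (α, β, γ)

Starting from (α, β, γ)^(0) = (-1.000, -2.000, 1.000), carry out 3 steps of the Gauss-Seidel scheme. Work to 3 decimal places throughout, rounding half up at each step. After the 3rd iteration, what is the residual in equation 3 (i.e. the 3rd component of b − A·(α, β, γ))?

Iteration 1:
  α = (9 - (4)·-2.000 - (3)·1.000) / (8) = 1.750
  β = (0 - (-3)·1.750 - (4)·1.000) / (11) = 0.114
  γ = (-9 - (2)·1.750 - (1)·0.114) / (7) = -1.802
Iteration 2:
  α = (9 - (4)·0.114 - (3)·-1.802) / (8) = 1.744
  β = (0 - (-3)·1.744 - (4)·-1.802) / (11) = 1.131
  γ = (-9 - (2)·1.744 - (1)·1.131) / (7) = -1.946
Iteration 3:
  α = (9 - (4)·1.131 - (3)·-1.946) / (8) = 1.289
  β = (0 - (-3)·1.289 - (4)·-1.946) / (11) = 1.059
  γ = (-9 - (2)·1.289 - (1)·1.059) / (7) = -1.805
Residual b − A·x = (-0.133, -0.562, -0.002)

-0.002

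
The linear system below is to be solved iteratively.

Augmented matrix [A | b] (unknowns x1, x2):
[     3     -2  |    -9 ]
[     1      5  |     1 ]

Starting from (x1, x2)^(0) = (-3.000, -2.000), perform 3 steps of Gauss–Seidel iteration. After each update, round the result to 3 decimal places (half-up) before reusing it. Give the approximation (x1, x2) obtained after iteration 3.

Iteration 1:
  x1 = (-9 - (-2)·-2.000) / (3) = -4.333
  x2 = (1 - (1)·-4.333) / (5) = 1.067
Iteration 2:
  x1 = (-9 - (-2)·1.067) / (3) = -2.289
  x2 = (1 - (1)·-2.289) / (5) = 0.658
Iteration 3:
  x1 = (-9 - (-2)·0.658) / (3) = -2.561
  x2 = (1 - (1)·-2.561) / (5) = 0.712

(-2.561, 0.712)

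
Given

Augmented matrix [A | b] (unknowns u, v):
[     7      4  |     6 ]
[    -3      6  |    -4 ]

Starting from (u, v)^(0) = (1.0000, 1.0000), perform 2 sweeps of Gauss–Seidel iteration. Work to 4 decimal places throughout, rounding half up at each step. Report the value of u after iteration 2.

Iteration 1:
  u = (6 - (4)·1.0000) / (7) = 0.2857
  v = (-4 - (-3)·0.2857) / (6) = -0.5238
Iteration 2:
  u = (6 - (4)·-0.5238) / (7) = 1.1565
  v = (-4 - (-3)·1.1565) / (6) = -0.0884

1.1565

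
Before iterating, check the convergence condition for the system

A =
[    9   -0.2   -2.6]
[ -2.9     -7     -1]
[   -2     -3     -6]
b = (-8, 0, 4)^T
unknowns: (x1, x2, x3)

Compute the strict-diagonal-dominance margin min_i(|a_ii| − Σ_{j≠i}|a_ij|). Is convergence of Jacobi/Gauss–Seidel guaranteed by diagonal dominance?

1

row 1: |9| − (0.2+2.6) = 6.2
row 2: |-7| − (2.9+1) = 3.1
row 3: |-6| − (2+3) = 1
minimum over rows = 1 → strictly diagonally dominant (convergence guaranteed)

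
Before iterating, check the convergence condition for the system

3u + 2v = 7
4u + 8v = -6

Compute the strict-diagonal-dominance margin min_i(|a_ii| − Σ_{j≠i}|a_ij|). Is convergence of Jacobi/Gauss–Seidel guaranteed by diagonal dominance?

row 1: |3| − (2) = 1
row 2: |8| − (4) = 4
minimum over rows = 1 → strictly diagonally dominant (convergence guaranteed)

1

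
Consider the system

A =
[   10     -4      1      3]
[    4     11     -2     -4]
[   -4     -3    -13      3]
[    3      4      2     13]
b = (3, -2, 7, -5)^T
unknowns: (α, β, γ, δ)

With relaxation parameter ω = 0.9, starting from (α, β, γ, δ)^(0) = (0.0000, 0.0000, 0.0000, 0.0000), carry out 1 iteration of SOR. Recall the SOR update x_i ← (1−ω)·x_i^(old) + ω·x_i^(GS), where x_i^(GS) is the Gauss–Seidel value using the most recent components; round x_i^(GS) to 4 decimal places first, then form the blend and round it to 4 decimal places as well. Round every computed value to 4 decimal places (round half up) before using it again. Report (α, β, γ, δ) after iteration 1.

(0.2700, -0.2520, -0.5071, -0.2623)

Iteration 1:
  α: GS value = (3 - (-4)·0.0000 - (1)·0.0000 - (3)·0.0000) / (10) = 0.3000;  α ← (1−ω)·0.0000 + ω·0.3000 = 0.2700
  β: GS value = (-2 - (4)·0.2700 - (-2)·0.0000 - (-4)·0.0000) / (11) = -0.2800;  β ← (1−ω)·0.0000 + ω·-0.2800 = -0.2520
  γ: GS value = (7 - (-4)·0.2700 - (-3)·-0.2520 - (3)·0.0000) / (-13) = -0.5634;  γ ← (1−ω)·0.0000 + ω·-0.5634 = -0.5071
  δ: GS value = (-5 - (3)·0.2700 - (4)·-0.2520 - (2)·-0.5071) / (13) = -0.2914;  δ ← (1−ω)·0.0000 + ω·-0.2914 = -0.2623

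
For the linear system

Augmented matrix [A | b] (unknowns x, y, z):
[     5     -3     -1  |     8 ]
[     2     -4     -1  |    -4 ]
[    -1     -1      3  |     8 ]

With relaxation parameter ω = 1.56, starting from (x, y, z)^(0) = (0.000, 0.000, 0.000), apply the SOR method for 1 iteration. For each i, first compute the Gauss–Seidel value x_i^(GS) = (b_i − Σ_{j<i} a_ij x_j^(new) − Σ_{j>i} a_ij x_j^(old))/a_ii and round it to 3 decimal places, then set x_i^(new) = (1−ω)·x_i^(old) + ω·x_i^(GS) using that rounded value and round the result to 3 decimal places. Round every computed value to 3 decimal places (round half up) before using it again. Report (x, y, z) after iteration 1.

(2.496, 3.507, 7.282)

Iteration 1:
  x: GS value = (8 - (-3)·0.000 - (-1)·0.000) / (5) = 1.600;  x ← (1−ω)·0.000 + ω·1.600 = 2.496
  y: GS value = (-4 - (2)·2.496 - (-1)·0.000) / (-4) = 2.248;  y ← (1−ω)·0.000 + ω·2.248 = 3.507
  z: GS value = (8 - (-1)·2.496 - (-1)·3.507) / (3) = 4.668;  z ← (1−ω)·0.000 + ω·4.668 = 7.282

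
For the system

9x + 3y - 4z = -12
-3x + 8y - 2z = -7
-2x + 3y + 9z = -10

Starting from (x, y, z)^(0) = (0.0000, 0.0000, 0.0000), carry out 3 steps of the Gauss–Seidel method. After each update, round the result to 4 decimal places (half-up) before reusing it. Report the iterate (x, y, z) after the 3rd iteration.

(-1.1855, -1.5362, -0.8625)

Iteration 1:
  x = (-12 - (3)·0.0000 - (-4)·0.0000) / (9) = -1.3333
  y = (-7 - (-3)·-1.3333 - (-2)·0.0000) / (8) = -1.3750
  z = (-10 - (-2)·-1.3333 - (3)·-1.3750) / (9) = -0.9491
Iteration 2:
  x = (-12 - (3)·-1.3750 - (-4)·-0.9491) / (9) = -1.2968
  y = (-7 - (-3)·-1.2968 - (-2)·-0.9491) / (8) = -1.5986
  z = (-10 - (-2)·-1.2968 - (3)·-1.5986) / (9) = -0.8664
Iteration 3:
  x = (-12 - (3)·-1.5986 - (-4)·-0.8664) / (9) = -1.1855
  y = (-7 - (-3)·-1.1855 - (-2)·-0.8664) / (8) = -1.5362
  z = (-10 - (-2)·-1.1855 - (3)·-1.5362) / (9) = -0.8625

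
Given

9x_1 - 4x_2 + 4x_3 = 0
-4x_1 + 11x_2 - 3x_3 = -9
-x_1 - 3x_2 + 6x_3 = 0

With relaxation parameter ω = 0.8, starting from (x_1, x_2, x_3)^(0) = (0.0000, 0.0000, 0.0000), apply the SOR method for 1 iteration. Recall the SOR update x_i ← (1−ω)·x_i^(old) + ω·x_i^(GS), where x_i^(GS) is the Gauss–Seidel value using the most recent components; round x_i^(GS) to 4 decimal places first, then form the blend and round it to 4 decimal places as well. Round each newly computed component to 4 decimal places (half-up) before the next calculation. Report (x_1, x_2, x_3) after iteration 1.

Iteration 1:
  x_1: GS value = (0 - (-4)·0.0000 - (4)·0.0000) / (9) = 0.0000;  x_1 ← (1−ω)·0.0000 + ω·0.0000 = 0.0000
  x_2: GS value = (-9 - (-4)·0.0000 - (-3)·0.0000) / (11) = -0.8182;  x_2 ← (1−ω)·0.0000 + ω·-0.8182 = -0.6546
  x_3: GS value = (0 - (-1)·0.0000 - (-3)·-0.6546) / (6) = -0.3273;  x_3 ← (1−ω)·0.0000 + ω·-0.3273 = -0.2618

(0.0000, -0.6546, -0.2618)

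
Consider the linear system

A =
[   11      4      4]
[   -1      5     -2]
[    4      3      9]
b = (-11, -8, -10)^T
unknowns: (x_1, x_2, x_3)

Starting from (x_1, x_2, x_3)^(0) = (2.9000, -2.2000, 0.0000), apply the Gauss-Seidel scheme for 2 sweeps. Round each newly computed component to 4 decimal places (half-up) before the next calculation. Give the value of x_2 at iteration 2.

Iteration 1:
  x_1 = (-11 - (4)·-2.2000 - (4)·0.0000) / (11) = -0.2000
  x_2 = (-8 - (-1)·-0.2000 - (-2)·0.0000) / (5) = -1.6400
  x_3 = (-10 - (4)·-0.2000 - (3)·-1.6400) / (9) = -0.4756
Iteration 2:
  x_1 = (-11 - (4)·-1.6400 - (4)·-0.4756) / (11) = -0.2307
  x_2 = (-8 - (-1)·-0.2307 - (-2)·-0.4756) / (5) = -1.8364
  x_3 = (-10 - (4)·-0.2307 - (3)·-1.8364) / (9) = -0.3964

-1.8364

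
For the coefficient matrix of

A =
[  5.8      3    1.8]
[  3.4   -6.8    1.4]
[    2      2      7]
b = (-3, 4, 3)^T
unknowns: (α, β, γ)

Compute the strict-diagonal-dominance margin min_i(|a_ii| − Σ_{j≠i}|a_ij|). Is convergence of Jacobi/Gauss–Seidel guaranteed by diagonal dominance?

1

row 1: |5.8| − (3+1.8) = 1
row 2: |-6.8| − (3.4+1.4) = 2
row 3: |7| − (2+2) = 3
minimum over rows = 1 → strictly diagonally dominant (convergence guaranteed)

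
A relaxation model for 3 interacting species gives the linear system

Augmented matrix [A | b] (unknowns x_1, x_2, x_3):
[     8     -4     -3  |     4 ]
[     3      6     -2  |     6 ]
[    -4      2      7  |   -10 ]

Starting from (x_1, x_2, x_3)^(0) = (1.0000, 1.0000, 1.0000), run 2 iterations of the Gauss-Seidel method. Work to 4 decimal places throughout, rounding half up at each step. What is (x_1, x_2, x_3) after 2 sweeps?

(0.5126, 0.4679, -1.2693)

Iteration 1:
  x_1 = (4 - (-4)·1.0000 - (-3)·1.0000) / (8) = 1.3750
  x_2 = (6 - (3)·1.3750 - (-2)·1.0000) / (6) = 0.6458
  x_3 = (-10 - (-4)·1.3750 - (2)·0.6458) / (7) = -0.8274
Iteration 2:
  x_1 = (4 - (-4)·0.6458 - (-3)·-0.8274) / (8) = 0.5126
  x_2 = (6 - (3)·0.5126 - (-2)·-0.8274) / (6) = 0.4679
  x_3 = (-10 - (-4)·0.5126 - (2)·0.4679) / (7) = -1.2693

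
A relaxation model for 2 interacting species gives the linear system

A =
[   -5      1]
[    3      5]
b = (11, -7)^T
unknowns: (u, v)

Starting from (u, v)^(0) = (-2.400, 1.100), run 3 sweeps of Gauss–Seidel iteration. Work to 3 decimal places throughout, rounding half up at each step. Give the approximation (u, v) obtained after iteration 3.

Iteration 1:
  u = (11 - (1)·1.100) / (-5) = -1.980
  v = (-7 - (3)·-1.980) / (5) = -0.212
Iteration 2:
  u = (11 - (1)·-0.212) / (-5) = -2.242
  v = (-7 - (3)·-2.242) / (5) = -0.055
Iteration 3:
  u = (11 - (1)·-0.055) / (-5) = -2.211
  v = (-7 - (3)·-2.211) / (5) = -0.073

(-2.211, -0.073)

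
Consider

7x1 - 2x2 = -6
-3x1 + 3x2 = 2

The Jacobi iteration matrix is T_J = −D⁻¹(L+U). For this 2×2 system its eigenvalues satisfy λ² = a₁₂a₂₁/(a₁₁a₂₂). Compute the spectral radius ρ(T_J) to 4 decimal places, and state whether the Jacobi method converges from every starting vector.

0.5345

a₁₂a₂₁/(a₁₁a₂₂) = (-2)·(-3) / ((7)·(3)) = 0.285714
ρ = √|0.285714| = √0.285714 = 0.5345
ρ < 1, so Jacobi converges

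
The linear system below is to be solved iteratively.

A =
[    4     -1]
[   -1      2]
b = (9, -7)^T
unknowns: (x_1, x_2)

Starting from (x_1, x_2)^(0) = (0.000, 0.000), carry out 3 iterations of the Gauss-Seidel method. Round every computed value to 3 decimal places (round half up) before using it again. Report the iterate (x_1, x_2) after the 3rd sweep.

Iteration 1:
  x_1 = (9 - (-1)·0.000) / (4) = 2.250
  x_2 = (-7 - (-1)·2.250) / (2) = -2.375
Iteration 2:
  x_1 = (9 - (-1)·-2.375) / (4) = 1.656
  x_2 = (-7 - (-1)·1.656) / (2) = -2.672
Iteration 3:
  x_1 = (9 - (-1)·-2.672) / (4) = 1.582
  x_2 = (-7 - (-1)·1.582) / (2) = -2.709

(1.582, -2.709)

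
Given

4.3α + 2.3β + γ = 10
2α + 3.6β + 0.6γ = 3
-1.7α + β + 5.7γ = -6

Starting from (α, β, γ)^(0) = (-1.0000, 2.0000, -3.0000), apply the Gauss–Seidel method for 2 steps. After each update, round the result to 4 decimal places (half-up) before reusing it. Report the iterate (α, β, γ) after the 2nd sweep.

Iteration 1:
  α = (10 - (2.3)·2.0000 - (1)·-3.0000) / (4.3) = 1.9535
  β = (3 - (2)·1.9535 - (0.6)·-3.0000) / (3.6) = 0.2481
  γ = (-6 - (-1.7)·1.9535 - (1)·0.2481) / (5.7) = -0.5135
Iteration 2:
  α = (10 - (2.3)·0.2481 - (1)·-0.5135) / (4.3) = 2.3123
  β = (3 - (2)·2.3123 - (0.6)·-0.5135) / (3.6) = -0.3657
  γ = (-6 - (-1.7)·2.3123 - (1)·-0.3657) / (5.7) = -0.2988

(2.3123, -0.3657, -0.2988)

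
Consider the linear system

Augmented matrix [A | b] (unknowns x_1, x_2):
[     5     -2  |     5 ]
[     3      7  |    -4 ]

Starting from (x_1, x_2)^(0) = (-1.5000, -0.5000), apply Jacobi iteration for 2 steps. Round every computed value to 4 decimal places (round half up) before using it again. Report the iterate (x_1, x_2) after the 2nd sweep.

(1.0286, -0.9143)

Iteration 1:
  x_1 = (5 - (-2)·-0.5000) / (5) = 0.8000
  x_2 = (-4 - (3)·-1.5000) / (7) = 0.0714
Iteration 2:
  x_1 = (5 - (-2)·0.0714) / (5) = 1.0286
  x_2 = (-4 - (3)·0.8000) / (7) = -0.9143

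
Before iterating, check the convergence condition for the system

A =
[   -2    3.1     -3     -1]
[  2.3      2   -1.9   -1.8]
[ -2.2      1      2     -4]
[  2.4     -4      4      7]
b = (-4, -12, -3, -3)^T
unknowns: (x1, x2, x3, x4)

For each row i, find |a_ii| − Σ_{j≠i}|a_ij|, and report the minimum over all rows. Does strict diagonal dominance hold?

-5.2

row 1: |-2| − (3.1+3+1) = -5.1
row 2: |2| − (2.3+1.9+1.8) = -4
row 3: |2| − (2.2+1+4) = -5.2
row 4: |7| − (2.4+4+4) = -3.4
minimum over rows = -5.2 → not strictly diagonally dominant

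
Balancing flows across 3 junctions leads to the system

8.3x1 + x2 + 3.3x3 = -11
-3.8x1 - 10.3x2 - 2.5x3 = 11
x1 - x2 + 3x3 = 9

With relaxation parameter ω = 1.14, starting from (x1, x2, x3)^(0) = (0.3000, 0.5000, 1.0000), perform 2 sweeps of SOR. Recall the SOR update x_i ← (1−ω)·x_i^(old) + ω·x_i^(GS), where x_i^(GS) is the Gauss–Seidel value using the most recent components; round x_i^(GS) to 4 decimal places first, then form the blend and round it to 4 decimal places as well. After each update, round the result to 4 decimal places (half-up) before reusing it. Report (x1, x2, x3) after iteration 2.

Iteration 1:
  x1: GS value = (-11 - (1)·0.5000 - (3.3)·1.0000) / (8.3) = -1.7831;  x1 ← (1−ω)·0.3000 + ω·-1.7831 = -2.0747
  x2: GS value = (11 - (-3.8)·-2.0747 - (-2.5)·1.0000) / (-10.3) = -0.5453;  x2 ← (1−ω)·0.5000 + ω·-0.5453 = -0.6916
  x3: GS value = (9 - (1)·-2.0747 - (-1)·-0.6916) / (3) = 3.4610;  x3 ← (1−ω)·1.0000 + ω·3.4610 = 3.8055
Iteration 2:
  x1: GS value = (-11 - (1)·-0.6916 - (3.3)·3.8055) / (8.3) = -2.7550;  x1 ← (1−ω)·-2.0747 + ω·-2.7550 = -2.8502
  x2: GS value = (11 - (-3.8)·-2.8502 - (-2.5)·3.8055) / (-10.3) = -0.9401;  x2 ← (1−ω)·-0.6916 + ω·-0.9401 = -0.9749
  x3: GS value = (9 - (1)·-2.8502 - (-1)·-0.9749) / (3) = 3.6251;  x3 ← (1−ω)·3.8055 + ω·3.6251 = 3.5998

(-2.8502, -0.9749, 3.5998)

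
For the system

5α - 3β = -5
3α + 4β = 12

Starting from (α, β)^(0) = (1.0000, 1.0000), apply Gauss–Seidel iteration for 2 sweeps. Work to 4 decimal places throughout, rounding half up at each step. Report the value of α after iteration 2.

0.9800

Iteration 1:
  α = (-5 - (-3)·1.0000) / (5) = -0.4000
  β = (12 - (3)·-0.4000) / (4) = 3.3000
Iteration 2:
  α = (-5 - (-3)·3.3000) / (5) = 0.9800
  β = (12 - (3)·0.9800) / (4) = 2.2650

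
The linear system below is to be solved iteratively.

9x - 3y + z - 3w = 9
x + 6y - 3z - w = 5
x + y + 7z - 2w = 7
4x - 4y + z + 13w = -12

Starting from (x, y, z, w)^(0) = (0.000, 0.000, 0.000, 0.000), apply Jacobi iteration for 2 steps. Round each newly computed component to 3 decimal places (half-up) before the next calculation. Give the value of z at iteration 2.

Iteration 1:
  x = (9 - (-3)·0.000 - (1)·0.000 - (-3)·0.000) / (9) = 1.000
  y = (5 - (1)·0.000 - (-3)·0.000 - (-1)·0.000) / (6) = 0.833
  z = (7 - (1)·0.000 - (1)·0.000 - (-2)·0.000) / (7) = 1.000
  w = (-12 - (4)·0.000 - (-4)·0.000 - (1)·0.000) / (13) = -0.923
Iteration 2:
  x = (9 - (-3)·0.833 - (1)·1.000 - (-3)·-0.923) / (9) = 0.859
  y = (5 - (1)·1.000 - (-3)·1.000 - (-1)·-0.923) / (6) = 1.013
  z = (7 - (1)·1.000 - (1)·0.833 - (-2)·-0.923) / (7) = 0.474
  w = (-12 - (4)·1.000 - (-4)·0.833 - (1)·1.000) / (13) = -1.051

0.474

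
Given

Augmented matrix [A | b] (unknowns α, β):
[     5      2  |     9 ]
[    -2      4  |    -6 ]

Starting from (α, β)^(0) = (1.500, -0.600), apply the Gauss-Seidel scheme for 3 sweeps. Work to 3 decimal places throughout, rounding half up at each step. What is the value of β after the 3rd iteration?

-0.499

Iteration 1:
  α = (9 - (2)·-0.600) / (5) = 2.040
  β = (-6 - (-2)·2.040) / (4) = -0.480
Iteration 2:
  α = (9 - (2)·-0.480) / (5) = 1.992
  β = (-6 - (-2)·1.992) / (4) = -0.504
Iteration 3:
  α = (9 - (2)·-0.504) / (5) = 2.002
  β = (-6 - (-2)·2.002) / (4) = -0.499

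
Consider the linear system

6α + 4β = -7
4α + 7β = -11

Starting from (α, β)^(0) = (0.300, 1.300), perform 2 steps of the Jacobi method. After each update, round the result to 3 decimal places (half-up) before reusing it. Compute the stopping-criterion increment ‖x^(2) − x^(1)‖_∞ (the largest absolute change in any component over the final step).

2.028

Iteration 1:
  α = (-7 - (4)·1.300) / (6) = -2.033
  β = (-11 - (4)·0.300) / (7) = -1.743
Iteration 2:
  α = (-7 - (4)·-1.743) / (6) = -0.005
  β = (-11 - (4)·-2.033) / (7) = -0.410
Change: (2.028, 1.333) → max |·| = 2.028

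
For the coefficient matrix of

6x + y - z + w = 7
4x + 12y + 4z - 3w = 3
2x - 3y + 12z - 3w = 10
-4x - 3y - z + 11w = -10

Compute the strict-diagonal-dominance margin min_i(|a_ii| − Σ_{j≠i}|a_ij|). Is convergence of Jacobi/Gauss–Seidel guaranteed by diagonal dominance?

1

row 1: |6| − (1+1+1) = 3
row 2: |12| − (4+4+3) = 1
row 3: |12| − (2+3+3) = 4
row 4: |11| − (4+3+1) = 3
minimum over rows = 1 → strictly diagonally dominant (convergence guaranteed)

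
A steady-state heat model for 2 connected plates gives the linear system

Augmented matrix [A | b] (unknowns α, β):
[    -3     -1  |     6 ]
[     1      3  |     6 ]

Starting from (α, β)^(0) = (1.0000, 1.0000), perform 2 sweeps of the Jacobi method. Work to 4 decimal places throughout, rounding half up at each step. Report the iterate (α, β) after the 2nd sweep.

(-2.5556, 2.7778)

Iteration 1:
  α = (6 - (-1)·1.0000) / (-3) = -2.3333
  β = (6 - (1)·1.0000) / (3) = 1.6667
Iteration 2:
  α = (6 - (-1)·1.6667) / (-3) = -2.5556
  β = (6 - (1)·-2.3333) / (3) = 2.7778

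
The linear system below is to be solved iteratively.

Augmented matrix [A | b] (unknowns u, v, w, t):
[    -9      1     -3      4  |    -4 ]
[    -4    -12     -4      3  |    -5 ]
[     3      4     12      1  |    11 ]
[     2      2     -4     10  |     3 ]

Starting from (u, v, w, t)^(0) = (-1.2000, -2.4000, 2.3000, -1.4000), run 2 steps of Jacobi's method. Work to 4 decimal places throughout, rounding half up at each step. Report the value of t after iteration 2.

1.4555

Iteration 1:
  u = (-4 - (1)·-2.4000 - (-3)·2.3000 - (4)·-1.4000) / (-9) = -1.2111
  v = (-5 - (-4)·-1.2000 - (-4)·2.3000 - (3)·-1.4000) / (-12) = -0.3000
  w = (11 - (3)·-1.2000 - (4)·-2.4000 - (1)·-1.4000) / (12) = 2.1333
  t = (3 - (2)·-1.2000 - (2)·-2.4000 - (-4)·2.3000) / (10) = 1.9400
Iteration 2:
  u = (-4 - (1)·-0.3000 - (-3)·2.1333 - (4)·1.9400) / (-9) = 0.5622
  v = (-5 - (-4)·-1.2111 - (-4)·2.1333 - (3)·1.9400) / (-12) = 0.5943
  w = (11 - (3)·-1.2111 - (4)·-0.3000 - (1)·1.9400) / (12) = 1.1578
  t = (3 - (2)·-1.2111 - (2)·-0.3000 - (-4)·2.1333) / (10) = 1.4555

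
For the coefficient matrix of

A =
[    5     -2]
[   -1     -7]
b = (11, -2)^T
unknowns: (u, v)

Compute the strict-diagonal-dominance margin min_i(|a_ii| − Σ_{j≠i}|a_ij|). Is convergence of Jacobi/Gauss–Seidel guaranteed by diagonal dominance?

3

row 1: |5| − (2) = 3
row 2: |-7| − (1) = 6
minimum over rows = 3 → strictly diagonally dominant (convergence guaranteed)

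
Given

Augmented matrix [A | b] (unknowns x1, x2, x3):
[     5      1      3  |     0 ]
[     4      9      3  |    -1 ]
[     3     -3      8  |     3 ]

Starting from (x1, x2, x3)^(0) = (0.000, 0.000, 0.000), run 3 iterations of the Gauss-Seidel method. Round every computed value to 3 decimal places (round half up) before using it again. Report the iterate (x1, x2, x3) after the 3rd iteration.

Iteration 1:
  x1 = (0 - (1)·0.000 - (3)·0.000) / (5) = 0.000
  x2 = (-1 - (4)·0.000 - (3)·0.000) / (9) = -0.111
  x3 = (3 - (3)·0.000 - (-3)·-0.111) / (8) = 0.333
Iteration 2:
  x1 = (0 - (1)·-0.111 - (3)·0.333) / (5) = -0.178
  x2 = (-1 - (4)·-0.178 - (3)·0.333) / (9) = -0.143
  x3 = (3 - (3)·-0.178 - (-3)·-0.143) / (8) = 0.388
Iteration 3:
  x1 = (0 - (1)·-0.143 - (3)·0.388) / (5) = -0.204
  x2 = (-1 - (4)·-0.204 - (3)·0.388) / (9) = -0.150
  x3 = (3 - (3)·-0.204 - (-3)·-0.150) / (8) = 0.395

(-0.204, -0.150, 0.395)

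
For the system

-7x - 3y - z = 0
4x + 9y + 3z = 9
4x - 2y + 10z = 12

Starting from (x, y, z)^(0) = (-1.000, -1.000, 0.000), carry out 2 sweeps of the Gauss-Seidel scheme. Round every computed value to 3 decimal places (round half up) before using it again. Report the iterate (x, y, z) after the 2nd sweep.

Iteration 1:
  x = (0 - (-3)·-1.000 - (-1)·0.000) / (-7) = 0.429
  y = (9 - (4)·0.429 - (3)·0.000) / (9) = 0.809
  z = (12 - (4)·0.429 - (-2)·0.809) / (10) = 1.190
Iteration 2:
  x = (0 - (-3)·0.809 - (-1)·1.190) / (-7) = -0.517
  y = (9 - (4)·-0.517 - (3)·1.190) / (9) = 0.833
  z = (12 - (4)·-0.517 - (-2)·0.833) / (10) = 1.573

(-0.517, 0.833, 1.573)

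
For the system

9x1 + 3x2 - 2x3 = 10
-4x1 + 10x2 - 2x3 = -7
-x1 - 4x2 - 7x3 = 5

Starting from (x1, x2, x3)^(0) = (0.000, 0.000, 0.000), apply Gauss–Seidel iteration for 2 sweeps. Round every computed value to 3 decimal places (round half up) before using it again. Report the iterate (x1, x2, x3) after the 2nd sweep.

Iteration 1:
  x1 = (10 - (3)·0.000 - (-2)·0.000) / (9) = 1.111
  x2 = (-7 - (-4)·1.111 - (-2)·0.000) / (10) = -0.256
  x3 = (5 - (-1)·1.111 - (-4)·-0.256) / (-7) = -0.727
Iteration 2:
  x1 = (10 - (3)·-0.256 - (-2)·-0.727) / (9) = 1.035
  x2 = (-7 - (-4)·1.035 - (-2)·-0.727) / (10) = -0.431
  x3 = (5 - (-1)·1.035 - (-4)·-0.431) / (-7) = -0.616

(1.035, -0.431, -0.616)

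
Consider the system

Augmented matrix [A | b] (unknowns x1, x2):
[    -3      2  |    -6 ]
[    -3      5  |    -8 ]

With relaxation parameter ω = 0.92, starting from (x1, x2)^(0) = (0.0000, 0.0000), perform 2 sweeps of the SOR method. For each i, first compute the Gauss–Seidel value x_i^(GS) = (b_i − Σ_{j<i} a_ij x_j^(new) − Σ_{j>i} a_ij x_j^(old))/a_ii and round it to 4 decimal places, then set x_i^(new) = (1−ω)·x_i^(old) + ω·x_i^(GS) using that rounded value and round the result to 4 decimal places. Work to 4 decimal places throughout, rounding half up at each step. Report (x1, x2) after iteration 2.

Iteration 1:
  x1: GS value = (-6 - (2)·0.0000) / (-3) = 2.0000;  x1 ← (1−ω)·0.0000 + ω·2.0000 = 1.8400
  x2: GS value = (-8 - (-3)·1.8400) / (5) = -0.4960;  x2 ← (1−ω)·0.0000 + ω·-0.4960 = -0.4563
Iteration 2:
  x1: GS value = (-6 - (2)·-0.4563) / (-3) = 1.6958;  x1 ← (1−ω)·1.8400 + ω·1.6958 = 1.7073
  x2: GS value = (-8 - (-3)·1.7073) / (5) = -0.5756;  x2 ← (1−ω)·-0.4563 + ω·-0.5756 = -0.5661

(1.7073, -0.5661)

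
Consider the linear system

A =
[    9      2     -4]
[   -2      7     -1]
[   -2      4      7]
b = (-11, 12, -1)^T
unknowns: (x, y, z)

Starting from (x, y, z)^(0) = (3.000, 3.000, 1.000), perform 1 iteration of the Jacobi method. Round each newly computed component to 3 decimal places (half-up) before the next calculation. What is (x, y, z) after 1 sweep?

Iteration 1:
  x = (-11 - (2)·3.000 - (-4)·1.000) / (9) = -1.444
  y = (12 - (-2)·3.000 - (-1)·1.000) / (7) = 2.714
  z = (-1 - (-2)·3.000 - (4)·3.000) / (7) = -1.000

(-1.444, 2.714, -1.000)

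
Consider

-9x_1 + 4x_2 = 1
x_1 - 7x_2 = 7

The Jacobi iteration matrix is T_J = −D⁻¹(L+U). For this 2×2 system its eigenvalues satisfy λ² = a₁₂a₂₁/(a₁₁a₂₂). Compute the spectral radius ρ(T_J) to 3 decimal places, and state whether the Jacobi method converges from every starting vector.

0.252

a₁₂a₂₁/(a₁₁a₂₂) = (4)·(1) / ((-9)·(-7)) = 0.063492
ρ = √|0.063492| = √0.063492 = 0.252
ρ < 1, so Jacobi converges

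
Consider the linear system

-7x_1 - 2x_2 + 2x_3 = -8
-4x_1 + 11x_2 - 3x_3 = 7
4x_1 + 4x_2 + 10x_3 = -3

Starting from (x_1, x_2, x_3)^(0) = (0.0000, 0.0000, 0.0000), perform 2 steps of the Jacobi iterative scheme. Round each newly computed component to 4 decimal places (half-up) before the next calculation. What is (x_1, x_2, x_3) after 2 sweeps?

(0.8753, 0.9701, -1.0117)

Iteration 1:
  x_1 = (-8 - (-2)·0.0000 - (2)·0.0000) / (-7) = 1.1429
  x_2 = (7 - (-4)·0.0000 - (-3)·0.0000) / (11) = 0.6364
  x_3 = (-3 - (4)·0.0000 - (4)·0.0000) / (10) = -0.3000
Iteration 2:
  x_1 = (-8 - (-2)·0.6364 - (2)·-0.3000) / (-7) = 0.8753
  x_2 = (7 - (-4)·1.1429 - (-3)·-0.3000) / (11) = 0.9701
  x_3 = (-3 - (4)·1.1429 - (4)·0.6364) / (10) = -1.0117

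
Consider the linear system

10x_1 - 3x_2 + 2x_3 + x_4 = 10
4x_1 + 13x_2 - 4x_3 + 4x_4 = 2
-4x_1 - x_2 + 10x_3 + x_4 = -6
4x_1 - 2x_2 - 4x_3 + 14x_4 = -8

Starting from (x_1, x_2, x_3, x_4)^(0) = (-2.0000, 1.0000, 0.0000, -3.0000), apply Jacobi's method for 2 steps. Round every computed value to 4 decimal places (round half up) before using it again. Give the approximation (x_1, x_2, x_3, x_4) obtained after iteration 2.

(1.6934, -0.6901, 0.1949, -1.0725)

Iteration 1:
  x_1 = (10 - (-3)·1.0000 - (2)·0.0000 - (1)·-3.0000) / (10) = 1.6000
  x_2 = (2 - (4)·-2.0000 - (-4)·0.0000 - (4)·-3.0000) / (13) = 1.6923
  x_3 = (-6 - (-4)·-2.0000 - (-1)·1.0000 - (1)·-3.0000) / (10) = -1.0000
  x_4 = (-8 - (4)·-2.0000 - (-2)·1.0000 - (-4)·0.0000) / (14) = 0.1429
Iteration 2:
  x_1 = (10 - (-3)·1.6923 - (2)·-1.0000 - (1)·0.1429) / (10) = 1.6934
  x_2 = (2 - (4)·1.6000 - (-4)·-1.0000 - (4)·0.1429) / (13) = -0.6901
  x_3 = (-6 - (-4)·1.6000 - (-1)·1.6923 - (1)·0.1429) / (10) = 0.1949
  x_4 = (-8 - (4)·1.6000 - (-2)·1.6923 - (-4)·-1.0000) / (14) = -1.0725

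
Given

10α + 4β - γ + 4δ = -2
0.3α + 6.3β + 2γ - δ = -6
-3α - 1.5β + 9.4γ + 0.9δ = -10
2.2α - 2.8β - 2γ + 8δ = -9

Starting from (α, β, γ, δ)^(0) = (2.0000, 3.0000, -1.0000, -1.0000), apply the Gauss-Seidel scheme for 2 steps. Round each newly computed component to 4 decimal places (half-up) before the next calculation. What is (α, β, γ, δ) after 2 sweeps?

(0.5293, -0.7500, -0.8766, -1.7522)

Iteration 1:
  α = (-2 - (4)·3.0000 - (-1)·-1.0000 - (4)·-1.0000) / (10) = -1.1000
  β = (-6 - (0.3)·-1.1000 - (2)·-1.0000 - (-1)·-1.0000) / (6.3) = -0.7413
  γ = (-10 - (-3)·-1.1000 - (-1.5)·-0.7413 - (0.9)·-1.0000) / (9.4) = -1.4374
  δ = (-9 - (2.2)·-1.1000 - (-2.8)·-0.7413 - (-2)·-1.4374) / (8) = -1.4413
Iteration 2:
  α = (-2 - (4)·-0.7413 - (-1)·-1.4374 - (4)·-1.4413) / (10) = 0.5293
  β = (-6 - (0.3)·0.5293 - (2)·-1.4374 - (-1)·-1.4413) / (6.3) = -0.7500
  γ = (-10 - (-3)·0.5293 - (-1.5)·-0.7500 - (0.9)·-1.4413) / (9.4) = -0.8766
  δ = (-9 - (2.2)·0.5293 - (-2.8)·-0.7500 - (-2)·-0.8766) / (8) = -1.7522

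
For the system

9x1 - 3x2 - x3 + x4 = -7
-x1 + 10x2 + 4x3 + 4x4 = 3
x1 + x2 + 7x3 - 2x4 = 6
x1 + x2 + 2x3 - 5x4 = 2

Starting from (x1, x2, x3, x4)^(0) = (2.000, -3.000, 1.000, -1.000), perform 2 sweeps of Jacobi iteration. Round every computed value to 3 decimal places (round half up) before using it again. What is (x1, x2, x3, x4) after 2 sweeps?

Iteration 1:
  x1 = (-7 - (-3)·-3.000 - (-1)·1.000 - (1)·-1.000) / (9) = -1.556
  x2 = (3 - (-1)·2.000 - (4)·1.000 - (4)·-1.000) / (10) = 0.500
  x3 = (6 - (1)·2.000 - (1)·-3.000 - (-2)·-1.000) / (7) = 0.714
  x4 = (2 - (1)·2.000 - (1)·-3.000 - (2)·1.000) / (-5) = -0.200
Iteration 2:
  x1 = (-7 - (-3)·0.500 - (-1)·0.714 - (1)·-0.200) / (9) = -0.510
  x2 = (3 - (-1)·-1.556 - (4)·0.714 - (4)·-0.200) / (10) = -0.061
  x3 = (6 - (1)·-1.556 - (1)·0.500 - (-2)·-0.200) / (7) = 0.951
  x4 = (2 - (1)·-1.556 - (1)·0.500 - (2)·0.714) / (-5) = -0.326

(-0.510, -0.061, 0.951, -0.326)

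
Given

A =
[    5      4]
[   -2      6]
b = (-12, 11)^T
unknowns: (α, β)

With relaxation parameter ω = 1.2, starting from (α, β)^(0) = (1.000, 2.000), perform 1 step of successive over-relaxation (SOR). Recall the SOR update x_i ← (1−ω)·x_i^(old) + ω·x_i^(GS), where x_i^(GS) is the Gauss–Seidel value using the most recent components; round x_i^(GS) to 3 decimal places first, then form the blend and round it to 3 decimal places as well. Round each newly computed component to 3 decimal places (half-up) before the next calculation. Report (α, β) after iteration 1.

(-5.000, -0.200)

Iteration 1:
  α: GS value = (-12 - (4)·2.000) / (5) = -4.000;  α ← (1−ω)·1.000 + ω·-4.000 = -5.000
  β: GS value = (11 - (-2)·-5.000) / (6) = 0.167;  β ← (1−ω)·2.000 + ω·0.167 = -0.200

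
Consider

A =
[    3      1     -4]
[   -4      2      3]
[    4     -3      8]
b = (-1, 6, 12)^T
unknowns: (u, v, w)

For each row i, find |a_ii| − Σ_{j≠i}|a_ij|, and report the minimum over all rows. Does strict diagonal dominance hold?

row 1: |3| − (1+4) = -2
row 2: |2| − (4+3) = -5
row 3: |8| − (4+3) = 1
minimum over rows = -5 → not strictly diagonally dominant

-5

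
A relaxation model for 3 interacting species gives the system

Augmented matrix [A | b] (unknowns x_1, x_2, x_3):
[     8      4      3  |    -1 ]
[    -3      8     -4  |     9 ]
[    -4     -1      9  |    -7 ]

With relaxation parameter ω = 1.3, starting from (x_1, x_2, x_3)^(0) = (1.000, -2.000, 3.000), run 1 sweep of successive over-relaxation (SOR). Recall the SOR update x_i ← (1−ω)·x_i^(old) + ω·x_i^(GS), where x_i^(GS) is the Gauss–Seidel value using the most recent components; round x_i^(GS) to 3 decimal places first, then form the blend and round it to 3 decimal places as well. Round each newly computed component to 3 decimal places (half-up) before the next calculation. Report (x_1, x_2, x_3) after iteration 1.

Iteration 1:
  x_1: GS value = (-1 - (4)·-2.000 - (3)·3.000) / (8) = -0.250;  x_1 ← (1−ω)·1.000 + ω·-0.250 = -0.625
  x_2: GS value = (9 - (-3)·-0.625 - (-4)·3.000) / (8) = 2.391;  x_2 ← (1−ω)·-2.000 + ω·2.391 = 3.708
  x_3: GS value = (-7 - (-4)·-0.625 - (-1)·3.708) / (9) = -0.644;  x_3 ← (1−ω)·3.000 + ω·-0.644 = -1.737

(-0.625, 3.708, -1.737)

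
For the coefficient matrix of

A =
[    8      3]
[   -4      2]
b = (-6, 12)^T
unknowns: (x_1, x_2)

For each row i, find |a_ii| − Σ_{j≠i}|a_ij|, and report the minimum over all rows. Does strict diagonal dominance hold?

row 1: |8| − (3) = 5
row 2: |2| − (4) = -2
minimum over rows = -2 → not strictly diagonally dominant

-2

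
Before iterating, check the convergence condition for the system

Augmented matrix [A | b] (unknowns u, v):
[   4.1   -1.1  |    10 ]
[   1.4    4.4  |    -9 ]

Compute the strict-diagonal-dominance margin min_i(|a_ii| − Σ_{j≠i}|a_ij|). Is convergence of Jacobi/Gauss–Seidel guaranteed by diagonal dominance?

3

row 1: |4.1| − (1.1) = 3
row 2: |4.4| − (1.4) = 3
minimum over rows = 3 → strictly diagonally dominant (convergence guaranteed)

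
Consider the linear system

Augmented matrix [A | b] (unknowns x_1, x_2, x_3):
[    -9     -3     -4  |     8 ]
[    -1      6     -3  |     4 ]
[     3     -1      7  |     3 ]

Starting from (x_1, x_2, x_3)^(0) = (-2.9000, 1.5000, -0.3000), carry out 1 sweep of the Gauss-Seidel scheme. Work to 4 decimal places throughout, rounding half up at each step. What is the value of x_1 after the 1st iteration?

Iteration 1:
  x_1 = (8 - (-3)·1.5000 - (-4)·-0.3000) / (-9) = -1.2556
  x_2 = (4 - (-1)·-1.2556 - (-3)·-0.3000) / (6) = 0.3074
  x_3 = (3 - (3)·-1.2556 - (-1)·0.3074) / (7) = 1.0106

-1.2556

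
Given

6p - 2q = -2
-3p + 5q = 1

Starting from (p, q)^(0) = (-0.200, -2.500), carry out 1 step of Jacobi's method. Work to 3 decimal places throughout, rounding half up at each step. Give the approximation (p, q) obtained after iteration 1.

Iteration 1:
  p = (-2 - (-2)·-2.500) / (6) = -1.167
  q = (1 - (-3)·-0.200) / (5) = 0.080

(-1.167, 0.080)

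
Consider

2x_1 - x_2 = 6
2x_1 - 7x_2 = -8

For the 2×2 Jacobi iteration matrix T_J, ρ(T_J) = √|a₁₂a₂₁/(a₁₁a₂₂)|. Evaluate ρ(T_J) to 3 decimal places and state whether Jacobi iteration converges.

0.378

a₁₂a₂₁/(a₁₁a₂₂) = (-1)·(2) / ((2)·(-7)) = 0.142857
ρ = √|0.142857| = √0.142857 = 0.378
ρ < 1, so Jacobi converges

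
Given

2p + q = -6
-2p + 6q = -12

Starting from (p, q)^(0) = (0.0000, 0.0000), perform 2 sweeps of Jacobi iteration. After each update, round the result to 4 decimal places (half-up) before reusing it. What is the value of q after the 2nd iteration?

Iteration 1:
  p = (-6 - (1)·0.0000) / (2) = -3.0000
  q = (-12 - (-2)·0.0000) / (6) = -2.0000
Iteration 2:
  p = (-6 - (1)·-2.0000) / (2) = -2.0000
  q = (-12 - (-2)·-3.0000) / (6) = -3.0000

-3.0000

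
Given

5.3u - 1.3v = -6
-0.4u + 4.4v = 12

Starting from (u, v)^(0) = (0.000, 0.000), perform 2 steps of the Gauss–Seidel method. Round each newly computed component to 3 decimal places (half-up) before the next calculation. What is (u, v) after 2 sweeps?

Iteration 1:
  u = (-6 - (-1.3)·0.000) / (5.3) = -1.132
  v = (12 - (-0.4)·-1.132) / (4.4) = 2.624
Iteration 2:
  u = (-6 - (-1.3)·2.624) / (5.3) = -0.488
  v = (12 - (-0.4)·-0.488) / (4.4) = 2.683

(-0.488, 2.683)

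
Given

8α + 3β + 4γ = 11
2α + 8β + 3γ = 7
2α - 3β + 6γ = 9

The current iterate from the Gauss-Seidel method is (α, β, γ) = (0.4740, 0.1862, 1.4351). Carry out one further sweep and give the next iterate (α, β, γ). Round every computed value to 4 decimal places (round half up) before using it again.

One sweep:
  α = (11 - (3)·0.1862 - (4)·1.4351) / (8) = 0.5876
  β = (7 - (2)·0.5876 - (3)·1.4351) / (8) = 0.1899
  γ = (9 - (2)·0.5876 - (-3)·0.1899) / (6) = 1.3991

(0.5876, 0.1899, 1.3991)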